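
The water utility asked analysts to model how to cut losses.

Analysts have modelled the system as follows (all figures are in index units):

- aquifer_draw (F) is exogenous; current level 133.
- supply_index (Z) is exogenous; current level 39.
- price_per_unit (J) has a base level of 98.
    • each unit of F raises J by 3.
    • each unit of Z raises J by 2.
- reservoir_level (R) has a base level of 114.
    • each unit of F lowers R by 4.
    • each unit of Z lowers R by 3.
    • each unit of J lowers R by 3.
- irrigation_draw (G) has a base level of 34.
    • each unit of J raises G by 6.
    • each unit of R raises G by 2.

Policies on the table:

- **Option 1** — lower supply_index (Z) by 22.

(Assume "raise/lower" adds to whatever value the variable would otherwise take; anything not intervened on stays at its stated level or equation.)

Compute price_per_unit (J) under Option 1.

531

Option 1 (Z − 22):
  F = 133
  Z = 39 − 22 = 17
  J = 98 + 3·133 + 2·17 = 531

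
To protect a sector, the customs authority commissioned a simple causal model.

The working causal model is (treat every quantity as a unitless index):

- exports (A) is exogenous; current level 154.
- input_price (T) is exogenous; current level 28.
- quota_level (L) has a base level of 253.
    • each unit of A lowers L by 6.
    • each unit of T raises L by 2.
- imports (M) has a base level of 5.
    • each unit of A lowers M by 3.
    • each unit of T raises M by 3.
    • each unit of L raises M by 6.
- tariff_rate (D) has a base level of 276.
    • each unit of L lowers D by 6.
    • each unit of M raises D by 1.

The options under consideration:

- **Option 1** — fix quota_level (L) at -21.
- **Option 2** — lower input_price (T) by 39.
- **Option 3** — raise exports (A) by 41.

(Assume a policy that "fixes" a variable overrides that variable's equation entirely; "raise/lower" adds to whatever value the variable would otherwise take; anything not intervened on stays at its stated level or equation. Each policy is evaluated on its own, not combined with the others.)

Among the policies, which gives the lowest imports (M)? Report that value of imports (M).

Option 1 (L := -21):
  A = 154
  T = 28
  L = -21
  M = 5 − 3·154 + 3·28 + 6·(-21) = -499
Option 2 (T − 39):
  A = 154
  T = 28 − 39 = -11
  L = 253 − 6·154 + 2·(-11) = -693
  M = 5 − 3·154 + 3·(-11) + 6·(-693) = -4648
Option 3 (A + 41):
  A = 154 + 41 = 195
  T = 28
  L = 253 − 6·195 + 2·28 = -861
  M = 5 − 3·195 + 3·28 + 6·(-861) = -5662
Comparing — Option 1: M=-499, Option 2: M=-4648, Option 3: M=-5662. Lowest is -5662 (Option 3).

-5662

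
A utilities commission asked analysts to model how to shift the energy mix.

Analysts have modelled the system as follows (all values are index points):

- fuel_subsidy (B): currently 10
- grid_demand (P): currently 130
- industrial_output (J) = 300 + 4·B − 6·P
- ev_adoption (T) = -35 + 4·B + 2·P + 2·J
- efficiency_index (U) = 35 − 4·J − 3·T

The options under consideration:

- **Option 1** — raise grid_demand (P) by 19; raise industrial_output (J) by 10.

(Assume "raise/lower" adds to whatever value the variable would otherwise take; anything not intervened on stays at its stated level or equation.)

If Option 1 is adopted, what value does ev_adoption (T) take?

Option 1 (P + 19, J + 10):
  B = 10
  P = 130 + 19 = 149
  J = 300 + 4·10 − 6·149 (+10 from intervention) = -544
  T = -35 + 4·10 + 2·149 + 2·(-544) = -785

-785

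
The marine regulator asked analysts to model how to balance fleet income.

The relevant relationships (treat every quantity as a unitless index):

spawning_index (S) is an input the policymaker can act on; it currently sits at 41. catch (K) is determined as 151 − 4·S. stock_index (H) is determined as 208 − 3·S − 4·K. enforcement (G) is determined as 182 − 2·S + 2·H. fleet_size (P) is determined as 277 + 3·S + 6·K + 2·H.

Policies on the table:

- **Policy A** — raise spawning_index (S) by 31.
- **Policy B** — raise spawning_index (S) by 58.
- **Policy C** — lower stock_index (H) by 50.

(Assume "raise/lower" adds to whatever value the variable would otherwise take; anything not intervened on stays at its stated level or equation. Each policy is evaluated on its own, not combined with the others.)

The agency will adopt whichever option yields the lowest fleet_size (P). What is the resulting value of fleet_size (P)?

Policy A (S + 31):
  S = 41 + 31 = 72
  K = 151 − 4·72 = -137
  H = 208 − 3·72 − 4·(-137) = 540
  P = 277 + 3·72 + 6·(-137) + 2·540 = 751
Policy B (S + 58):
  S = 41 + 58 = 99
  K = 151 − 4·99 = -245
  H = 208 − 3·99 − 4·(-245) = 891
  P = 277 + 3·99 + 6·(-245) + 2·891 = 886
Policy C (H − 50):
  S = 41
  K = 151 − 4·41 = -13
  H = 208 − 3·41 − 4·(-13) (−50 from intervention) = 87
  P = 277 + 3·41 + 6·(-13) + 2·87 = 496
Comparing — Policy A: P=751, Policy B: P=886, Policy C: P=496. Lowest is 496 (Policy C).

496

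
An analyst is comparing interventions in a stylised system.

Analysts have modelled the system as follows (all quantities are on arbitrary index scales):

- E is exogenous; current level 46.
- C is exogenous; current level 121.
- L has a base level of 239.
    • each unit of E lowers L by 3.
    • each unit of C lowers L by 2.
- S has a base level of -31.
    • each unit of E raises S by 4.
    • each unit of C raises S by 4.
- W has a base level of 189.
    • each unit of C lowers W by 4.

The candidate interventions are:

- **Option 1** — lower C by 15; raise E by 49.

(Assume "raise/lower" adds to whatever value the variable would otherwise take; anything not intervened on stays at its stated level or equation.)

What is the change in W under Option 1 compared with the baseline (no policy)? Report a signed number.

60

Baseline:
  C = 121
  W = 189 − 4·121 = -295
Option 1 (C − 15, E + 49):
  C = 121 − 15 = 106
  W = 189 − 4·106 = -235
Change in W: -235 − (-295) = 60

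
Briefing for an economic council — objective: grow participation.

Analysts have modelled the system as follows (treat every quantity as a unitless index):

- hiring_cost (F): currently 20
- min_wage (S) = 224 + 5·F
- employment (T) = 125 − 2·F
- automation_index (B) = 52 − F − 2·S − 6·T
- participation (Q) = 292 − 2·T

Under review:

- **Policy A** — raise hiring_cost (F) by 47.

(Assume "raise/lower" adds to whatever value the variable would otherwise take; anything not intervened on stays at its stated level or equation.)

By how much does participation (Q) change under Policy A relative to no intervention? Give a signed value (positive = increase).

188

Baseline:
  F = 20
  T = 125 − 2·20 = 85
  Q = 292 − 2·85 = 122
Policy A (F + 47):
  F = 20 + 47 = 67
  T = 125 − 2·67 = -9
  Q = 292 − 2·(-9) = 310
Change in Q: 310 − 122 = 188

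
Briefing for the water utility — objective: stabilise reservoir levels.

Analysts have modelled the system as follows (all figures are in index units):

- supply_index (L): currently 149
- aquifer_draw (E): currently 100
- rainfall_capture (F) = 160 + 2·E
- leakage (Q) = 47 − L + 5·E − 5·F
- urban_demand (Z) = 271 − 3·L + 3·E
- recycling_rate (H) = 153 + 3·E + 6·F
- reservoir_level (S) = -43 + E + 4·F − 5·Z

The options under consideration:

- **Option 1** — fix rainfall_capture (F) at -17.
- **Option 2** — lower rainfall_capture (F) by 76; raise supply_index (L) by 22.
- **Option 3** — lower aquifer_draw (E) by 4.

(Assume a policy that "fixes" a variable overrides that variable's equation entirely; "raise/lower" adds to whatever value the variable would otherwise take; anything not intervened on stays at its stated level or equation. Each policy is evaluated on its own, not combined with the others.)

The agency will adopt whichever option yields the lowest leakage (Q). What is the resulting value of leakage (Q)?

-1382

Option 1 (F := -17):
  L = 149
  E = 100
  F = -17
  Q = 47 − 149 + 5·100 − 5·(-17) = 483
Option 2 (F − 76, L + 22):
  L = 149 + 22 = 171
  E = 100
  F = 160 + 2·100 (−76 from intervention) = 284
  Q = 47 − 171 + 5·100 − 5·284 = -1044
Option 3 (E − 4):
  L = 149
  E = 100 − 4 = 96
  F = 160 + 2·96 = 352
  Q = 47 − 149 + 5·96 − 5·352 = -1382
Comparing — Option 1: Q=483, Option 2: Q=-1044, Option 3: Q=-1382. Lowest is -1382 (Option 3).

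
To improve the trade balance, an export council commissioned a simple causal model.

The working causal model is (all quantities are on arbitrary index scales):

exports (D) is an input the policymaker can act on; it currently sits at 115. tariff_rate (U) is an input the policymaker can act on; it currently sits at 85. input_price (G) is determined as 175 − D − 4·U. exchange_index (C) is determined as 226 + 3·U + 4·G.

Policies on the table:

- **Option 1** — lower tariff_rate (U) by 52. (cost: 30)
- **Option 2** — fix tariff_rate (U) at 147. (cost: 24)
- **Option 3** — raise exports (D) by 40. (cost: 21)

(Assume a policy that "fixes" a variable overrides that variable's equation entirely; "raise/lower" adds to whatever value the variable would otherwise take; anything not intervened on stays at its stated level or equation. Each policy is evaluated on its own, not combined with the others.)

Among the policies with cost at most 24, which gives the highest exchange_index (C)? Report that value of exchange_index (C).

Option 2 (U := 147):
  D = 115
  U = 147
  G = 175 − 115 − 4·147 = -528
  C = 226 + 3·147 + 4·(-528) = -1445
Option 3 (D + 40):
  D = 115 + 40 = 155
  U = 85
  G = 175 − 155 − 4·85 = -320
  C = 226 + 3·85 + 4·(-320) = -799
Comparing — Option 2: C=-1445, Option 3: C=-799. Highest is -799 (Option 3).

-799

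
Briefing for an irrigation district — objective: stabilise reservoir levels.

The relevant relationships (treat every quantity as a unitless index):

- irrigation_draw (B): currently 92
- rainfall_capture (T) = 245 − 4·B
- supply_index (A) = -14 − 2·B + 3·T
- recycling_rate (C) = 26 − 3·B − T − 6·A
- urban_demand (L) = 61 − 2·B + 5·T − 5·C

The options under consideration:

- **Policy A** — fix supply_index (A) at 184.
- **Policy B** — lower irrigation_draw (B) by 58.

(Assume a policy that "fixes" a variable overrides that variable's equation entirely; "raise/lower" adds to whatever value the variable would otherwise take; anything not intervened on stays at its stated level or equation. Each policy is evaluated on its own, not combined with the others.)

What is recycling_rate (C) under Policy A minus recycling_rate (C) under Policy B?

Policy A (A := 184):
  B = 92
  T = 245 − 4·92 = -123
  A = 184
  C = 26 − 3·92 − (-123) − 6·184 = -1231
Policy B (B − 58):
  B = 92 − 58 = 34
  T = 245 − 4·34 = 109
  A = -14 − 2·34 + 3·109 = 245
  C = 26 − 3·34 − 109 − 6·245 = -1655
C: -1231 − (-1655) = 424

424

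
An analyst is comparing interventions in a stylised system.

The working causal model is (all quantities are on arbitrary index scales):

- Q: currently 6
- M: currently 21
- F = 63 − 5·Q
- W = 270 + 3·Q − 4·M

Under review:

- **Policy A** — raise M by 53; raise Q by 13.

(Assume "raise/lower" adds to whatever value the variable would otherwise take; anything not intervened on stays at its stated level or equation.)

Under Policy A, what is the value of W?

Policy A (M + 53, Q + 13):
  Q = 6 + 13 = 19
  M = 21 + 53 = 74
  W = 270 + 3·19 − 4·74 = 31

31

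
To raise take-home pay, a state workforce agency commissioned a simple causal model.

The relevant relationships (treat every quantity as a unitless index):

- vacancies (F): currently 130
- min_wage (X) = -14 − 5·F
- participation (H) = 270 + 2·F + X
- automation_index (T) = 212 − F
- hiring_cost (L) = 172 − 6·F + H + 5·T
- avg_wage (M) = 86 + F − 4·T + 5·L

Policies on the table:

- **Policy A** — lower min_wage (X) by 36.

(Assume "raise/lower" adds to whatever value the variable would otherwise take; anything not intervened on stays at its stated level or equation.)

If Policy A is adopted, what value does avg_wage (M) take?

-1952

Policy A (X − 36):
  F = 130
  X = -14 − 5·130 (−36 from intervention) = -700
  H = 270 + 2·130 + (-700) = -170
  T = 212 − 130 = 82
  L = 172 − 6·130 + (-170) + 5·82 = -368
  M = 86 + 130 − 4·82 + 5·(-368) = -1952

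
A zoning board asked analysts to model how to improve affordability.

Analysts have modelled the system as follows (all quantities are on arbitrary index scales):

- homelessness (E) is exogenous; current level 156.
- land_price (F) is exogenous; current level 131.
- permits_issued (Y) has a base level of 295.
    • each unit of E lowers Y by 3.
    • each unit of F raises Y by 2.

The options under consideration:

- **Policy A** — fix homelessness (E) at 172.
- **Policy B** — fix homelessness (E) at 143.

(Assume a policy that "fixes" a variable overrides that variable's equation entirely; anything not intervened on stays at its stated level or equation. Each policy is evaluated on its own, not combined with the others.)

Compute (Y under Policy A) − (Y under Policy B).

-87

Policy A (E := 172):
  E = 172
  F = 131
  Y = 295 − 3·172 + 2·131 = 41
Policy B (E := 143):
  E = 143
  F = 131
  Y = 295 − 3·143 + 2·131 = 128
Y: 41 − 128 = -87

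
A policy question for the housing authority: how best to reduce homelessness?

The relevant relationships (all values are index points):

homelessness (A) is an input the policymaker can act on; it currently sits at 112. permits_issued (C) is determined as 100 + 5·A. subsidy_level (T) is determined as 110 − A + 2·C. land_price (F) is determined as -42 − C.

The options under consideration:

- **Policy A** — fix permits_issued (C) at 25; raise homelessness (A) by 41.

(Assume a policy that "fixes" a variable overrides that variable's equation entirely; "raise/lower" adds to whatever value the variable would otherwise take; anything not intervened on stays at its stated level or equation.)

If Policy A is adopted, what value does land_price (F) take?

Policy A (C := 25, A + 41):
  A = 112 + 41 = 153
  C = 25
  F = -42 − 25 = -67

-67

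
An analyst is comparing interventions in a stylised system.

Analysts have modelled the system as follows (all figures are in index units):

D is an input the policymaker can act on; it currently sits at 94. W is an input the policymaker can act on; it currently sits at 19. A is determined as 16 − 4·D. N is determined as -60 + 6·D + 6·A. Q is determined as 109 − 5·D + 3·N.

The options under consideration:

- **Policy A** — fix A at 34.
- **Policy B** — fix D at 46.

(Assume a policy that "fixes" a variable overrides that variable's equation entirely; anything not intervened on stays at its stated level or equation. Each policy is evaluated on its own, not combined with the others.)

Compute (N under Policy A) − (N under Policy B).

Policy A (A := 34):
  D = 94
  A = 34
  N = -60 + 6·94 + 6·34 = 708
Policy B (D := 46):
  D = 46
  A = 16 − 4·46 = -168
  N = -60 + 6·46 + 6·(-168) = -792
N: 708 − (-792) = 1500

1500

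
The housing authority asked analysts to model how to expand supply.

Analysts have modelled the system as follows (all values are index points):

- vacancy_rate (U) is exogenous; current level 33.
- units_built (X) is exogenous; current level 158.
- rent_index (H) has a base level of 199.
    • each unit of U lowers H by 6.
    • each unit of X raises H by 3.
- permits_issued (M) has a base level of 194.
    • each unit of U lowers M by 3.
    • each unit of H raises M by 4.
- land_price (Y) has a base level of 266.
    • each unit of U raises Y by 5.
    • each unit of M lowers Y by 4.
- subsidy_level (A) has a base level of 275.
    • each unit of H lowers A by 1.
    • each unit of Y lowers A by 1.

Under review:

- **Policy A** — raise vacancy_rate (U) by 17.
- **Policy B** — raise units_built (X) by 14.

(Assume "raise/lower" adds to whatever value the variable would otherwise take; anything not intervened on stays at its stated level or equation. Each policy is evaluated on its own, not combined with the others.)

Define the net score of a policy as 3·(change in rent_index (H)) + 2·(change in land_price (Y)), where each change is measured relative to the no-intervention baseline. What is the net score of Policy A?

Baseline:
  U = 33
  X = 158
  H = 199 − 6·33 + 3·158 = 475
  M = 194 − 3·33 + 4·475 = 1995
  Y = 266 + 5·33 − 4·1995 = -7549
Policy A (U + 17):
  U = 33 + 17 = 50
  X = 158
  H = 199 − 6·50 + 3·158 = 373
  M = 194 − 3·50 + 4·373 = 1536
  Y = 266 + 5·50 − 4·1536 = -5628
ΔH = 373 − 475 = -102; ΔY = -5628 − (-7549) = 1921
Score = 3·(-102) + 2·1921 = 3536

3536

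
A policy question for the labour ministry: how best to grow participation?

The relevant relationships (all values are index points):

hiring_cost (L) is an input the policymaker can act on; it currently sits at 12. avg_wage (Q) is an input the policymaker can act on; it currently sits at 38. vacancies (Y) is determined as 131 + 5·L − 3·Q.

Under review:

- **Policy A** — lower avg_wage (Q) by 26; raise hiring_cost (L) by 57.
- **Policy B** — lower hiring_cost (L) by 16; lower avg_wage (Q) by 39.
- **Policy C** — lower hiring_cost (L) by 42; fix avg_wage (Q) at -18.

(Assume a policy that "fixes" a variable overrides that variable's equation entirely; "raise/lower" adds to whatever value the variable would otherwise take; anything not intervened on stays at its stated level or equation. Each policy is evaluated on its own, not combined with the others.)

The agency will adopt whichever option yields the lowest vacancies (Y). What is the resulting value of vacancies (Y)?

Policy A (Q − 26, L + 57):
  L = 12 + 57 = 69
  Q = 38 − 26 = 12
  Y = 131 + 5·69 − 3·12 = 440
Policy B (L − 16, Q − 39):
  L = 12 − 16 = -4
  Q = 38 − 39 = -1
  Y = 131 + 5·(-4) − 3·(-1) = 114
Policy C (L − 42, Q := -18):
  L = 12 − 42 = -30
  Q = -18
  Y = 131 + 5·(-30) − 3·(-18) = 35
Comparing — Policy A: Y=440, Policy B: Y=114, Policy C: Y=35. Lowest is 35 (Policy C).

35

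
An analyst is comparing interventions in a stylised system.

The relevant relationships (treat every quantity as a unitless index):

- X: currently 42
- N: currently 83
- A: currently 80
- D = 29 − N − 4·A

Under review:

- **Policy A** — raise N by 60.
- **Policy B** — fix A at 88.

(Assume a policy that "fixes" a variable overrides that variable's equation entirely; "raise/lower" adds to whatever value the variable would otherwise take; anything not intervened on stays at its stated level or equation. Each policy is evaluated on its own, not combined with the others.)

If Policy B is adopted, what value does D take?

Policy B (A := 88):
  N = 83
  A = 88
  D = 29 − 83 − 4·88 = -406

-406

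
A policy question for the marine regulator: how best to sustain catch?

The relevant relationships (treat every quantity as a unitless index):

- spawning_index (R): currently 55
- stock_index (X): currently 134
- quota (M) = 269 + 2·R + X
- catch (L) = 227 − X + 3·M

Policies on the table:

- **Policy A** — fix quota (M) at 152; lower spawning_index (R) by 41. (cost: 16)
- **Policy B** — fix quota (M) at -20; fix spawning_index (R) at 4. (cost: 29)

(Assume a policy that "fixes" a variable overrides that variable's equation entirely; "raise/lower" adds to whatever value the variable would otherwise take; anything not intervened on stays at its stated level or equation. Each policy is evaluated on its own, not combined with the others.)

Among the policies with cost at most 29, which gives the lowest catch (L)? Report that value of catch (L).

33

Policy A (M := 152, R − 41):
  R = 55 − 41 = 14
  X = 134
  M = 152
  L = 227 − 134 + 3·152 = 549
Policy B (M := -20, R := 4):
  R = 4
  X = 134
  M = -20
  L = 227 − 134 + 3·(-20) = 33
Comparing — Policy A: L=549, Policy B: L=33. Lowest is 33 (Policy B).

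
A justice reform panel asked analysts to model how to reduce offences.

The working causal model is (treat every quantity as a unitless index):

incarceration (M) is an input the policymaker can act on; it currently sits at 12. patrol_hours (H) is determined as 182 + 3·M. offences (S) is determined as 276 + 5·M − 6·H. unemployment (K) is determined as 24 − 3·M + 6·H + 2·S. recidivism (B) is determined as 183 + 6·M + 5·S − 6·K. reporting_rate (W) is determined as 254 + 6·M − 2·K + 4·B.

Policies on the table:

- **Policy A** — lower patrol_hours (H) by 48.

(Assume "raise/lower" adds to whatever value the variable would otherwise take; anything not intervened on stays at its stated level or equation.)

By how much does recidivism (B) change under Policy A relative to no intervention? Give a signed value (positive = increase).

-288

Baseline:
  M = 12
  H = 182 + 3·12 = 218
  S = 276 + 5·12 − 6·218 = -972
  K = 24 − 3·12 + 6·218 + 2·(-972) = -648
  B = 183 + 6·12 + 5·(-972) − 6·(-648) = -717
Policy A (H − 48):
  M = 12
  H = 182 + 3·12 (−48 from intervention) = 170
  S = 276 + 5·12 − 6·170 = -684
  K = 24 − 3·12 + 6·170 + 2·(-684) = -360
  B = 183 + 6·12 + 5·(-684) − 6·(-360) = -1005
Change in B: -1005 − (-717) = -288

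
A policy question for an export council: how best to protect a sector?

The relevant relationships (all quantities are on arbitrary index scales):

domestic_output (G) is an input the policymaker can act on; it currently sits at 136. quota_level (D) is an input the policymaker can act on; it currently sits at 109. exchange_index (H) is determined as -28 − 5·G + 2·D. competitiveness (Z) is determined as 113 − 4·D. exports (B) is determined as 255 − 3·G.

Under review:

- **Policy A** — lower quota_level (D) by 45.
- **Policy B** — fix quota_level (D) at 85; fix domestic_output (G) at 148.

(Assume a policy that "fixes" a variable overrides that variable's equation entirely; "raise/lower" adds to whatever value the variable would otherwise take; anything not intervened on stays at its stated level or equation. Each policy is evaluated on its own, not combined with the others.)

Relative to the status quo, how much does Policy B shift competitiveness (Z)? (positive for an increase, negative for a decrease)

96

Baseline:
  D = 109
  Z = 113 − 4·109 = -323
Policy B (D := 85, G := 148):
  D = 85
  Z = 113 − 4·85 = -227
Change in Z: -227 − (-323) = 96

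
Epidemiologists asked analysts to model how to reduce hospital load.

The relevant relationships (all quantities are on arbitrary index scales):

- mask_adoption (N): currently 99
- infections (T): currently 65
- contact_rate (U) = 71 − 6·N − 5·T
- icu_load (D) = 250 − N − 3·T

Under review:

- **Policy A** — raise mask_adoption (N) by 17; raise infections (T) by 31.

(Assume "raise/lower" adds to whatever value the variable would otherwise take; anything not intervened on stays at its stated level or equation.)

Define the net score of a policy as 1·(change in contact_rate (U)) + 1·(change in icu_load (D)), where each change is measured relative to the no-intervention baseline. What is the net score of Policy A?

Baseline:
  N = 99
  T = 65
  U = 71 − 6·99 − 5·65 = -848
  D = 250 − 99 − 3·65 = -44
Policy A (N + 17, T + 31):
  N = 99 + 17 = 116
  T = 65 + 31 = 96
  U = 71 − 6·116 − 5·96 = -1105
  D = 250 − 116 − 3·96 = -154
ΔU = -1105 − (-848) = -257; ΔD = -154 − (-44) = -110
Score = 1·(-257) + 1·(-110) = -367

-367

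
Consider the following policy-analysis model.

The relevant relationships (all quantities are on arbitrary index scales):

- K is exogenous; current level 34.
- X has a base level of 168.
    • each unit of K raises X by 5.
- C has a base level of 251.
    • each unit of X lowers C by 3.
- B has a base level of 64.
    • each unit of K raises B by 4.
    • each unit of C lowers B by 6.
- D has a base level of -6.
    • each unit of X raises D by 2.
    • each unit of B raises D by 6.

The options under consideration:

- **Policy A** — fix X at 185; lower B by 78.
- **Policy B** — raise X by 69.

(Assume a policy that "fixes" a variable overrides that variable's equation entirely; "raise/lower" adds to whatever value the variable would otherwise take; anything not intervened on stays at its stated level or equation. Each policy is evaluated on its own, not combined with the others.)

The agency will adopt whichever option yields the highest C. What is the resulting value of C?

-304

Policy A (X := 185, B − 78):
  K = 34
  X = 185
  C = 251 − 3·185 = -304
Policy B (X + 69):
  K = 34
  X = 168 + 5·34 (+69 from intervention) = 407
  C = 251 − 3·407 = -970
Comparing — Policy A: C=-304, Policy B: C=-970. Highest is -304 (Policy A).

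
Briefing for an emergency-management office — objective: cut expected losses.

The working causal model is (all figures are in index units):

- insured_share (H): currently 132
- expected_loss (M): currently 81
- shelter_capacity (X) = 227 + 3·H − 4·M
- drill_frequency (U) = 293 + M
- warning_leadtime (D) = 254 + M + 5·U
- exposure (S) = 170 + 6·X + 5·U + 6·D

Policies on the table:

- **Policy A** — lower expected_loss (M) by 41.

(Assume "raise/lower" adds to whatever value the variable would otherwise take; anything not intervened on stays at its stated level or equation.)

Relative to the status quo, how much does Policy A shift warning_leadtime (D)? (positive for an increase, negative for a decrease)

-246

Baseline:
  M = 81
  U = 293 + 81 = 374
  D = 254 + 81 + 5·374 = 2205
Policy A (M − 41):
  M = 81 − 41 = 40
  U = 293 + 40 = 333
  D = 254 + 40 + 5·333 = 1959
Change in D: 1959 − 2205 = -246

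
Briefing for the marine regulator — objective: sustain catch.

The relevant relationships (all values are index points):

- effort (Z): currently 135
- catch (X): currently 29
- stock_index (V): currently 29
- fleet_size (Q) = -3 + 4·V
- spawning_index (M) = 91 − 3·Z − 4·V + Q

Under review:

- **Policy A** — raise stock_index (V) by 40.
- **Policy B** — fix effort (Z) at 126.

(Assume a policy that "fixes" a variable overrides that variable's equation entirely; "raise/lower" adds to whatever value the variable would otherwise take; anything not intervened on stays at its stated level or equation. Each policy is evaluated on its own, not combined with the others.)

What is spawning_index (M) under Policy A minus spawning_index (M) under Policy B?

-27

Policy A (V + 40):
  Z = 135
  V = 29 + 40 = 69
  Q = -3 + 4·69 = 273
  M = 91 − 3·135 − 4·69 + 273 = -317
Policy B (Z := 126):
  Z = 126
  V = 29
  Q = -3 + 4·29 = 113
  M = 91 − 3·126 − 4·29 + 113 = -290
M: -317 − (-290) = -27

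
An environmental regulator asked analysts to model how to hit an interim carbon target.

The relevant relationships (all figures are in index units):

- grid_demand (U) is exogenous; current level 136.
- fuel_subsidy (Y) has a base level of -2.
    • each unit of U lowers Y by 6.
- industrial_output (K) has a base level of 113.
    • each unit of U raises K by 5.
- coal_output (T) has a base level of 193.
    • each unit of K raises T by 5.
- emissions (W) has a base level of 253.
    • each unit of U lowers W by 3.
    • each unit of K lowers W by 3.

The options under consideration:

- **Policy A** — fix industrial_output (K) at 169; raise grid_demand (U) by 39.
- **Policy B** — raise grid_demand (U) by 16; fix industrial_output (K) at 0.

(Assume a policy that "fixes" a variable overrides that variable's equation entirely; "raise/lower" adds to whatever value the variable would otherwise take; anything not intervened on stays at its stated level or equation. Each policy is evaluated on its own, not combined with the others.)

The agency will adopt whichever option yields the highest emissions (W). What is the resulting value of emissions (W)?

Policy A (K := 169, U + 39):
  U = 136 + 39 = 175
  K = 169
  W = 253 − 3·175 − 3·169 = -779
Policy B (U + 16, K := 0):
  U = 136 + 16 = 152
  K = 0
  W = 253 − 3·152 − 3·0 = -203
Comparing — Policy A: W=-779, Policy B: W=-203. Highest is -203 (Policy B).

-203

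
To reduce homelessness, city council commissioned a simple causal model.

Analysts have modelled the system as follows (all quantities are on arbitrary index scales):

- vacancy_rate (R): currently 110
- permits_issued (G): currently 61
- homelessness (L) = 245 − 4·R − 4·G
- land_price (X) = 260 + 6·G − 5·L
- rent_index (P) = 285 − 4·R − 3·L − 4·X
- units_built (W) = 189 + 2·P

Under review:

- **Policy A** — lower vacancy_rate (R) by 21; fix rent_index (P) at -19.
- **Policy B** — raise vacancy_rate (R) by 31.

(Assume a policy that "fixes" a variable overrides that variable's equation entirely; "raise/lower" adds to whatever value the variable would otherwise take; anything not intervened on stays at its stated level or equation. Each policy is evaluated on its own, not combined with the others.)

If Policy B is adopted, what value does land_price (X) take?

Policy B (R + 31):
  R = 110 + 31 = 141
  G = 61
  L = 245 − 4·141 − 4·61 = -563
  X = 260 + 6·61 − 5·(-563) = 3441

3441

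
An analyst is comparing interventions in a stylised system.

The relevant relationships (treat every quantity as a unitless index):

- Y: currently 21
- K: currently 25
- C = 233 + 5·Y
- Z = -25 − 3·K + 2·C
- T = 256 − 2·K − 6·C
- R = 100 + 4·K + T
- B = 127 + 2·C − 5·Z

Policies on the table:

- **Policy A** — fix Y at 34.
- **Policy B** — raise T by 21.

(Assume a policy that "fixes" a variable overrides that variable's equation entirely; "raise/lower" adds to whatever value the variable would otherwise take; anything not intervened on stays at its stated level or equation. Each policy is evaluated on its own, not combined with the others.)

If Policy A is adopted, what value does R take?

-2012

Policy A (Y := 34):
  Y = 34
  K = 25
  C = 233 + 5·34 = 403
  T = 256 − 2·25 − 6·403 = -2212
  R = 100 + 4·25 + (-2212) = -2012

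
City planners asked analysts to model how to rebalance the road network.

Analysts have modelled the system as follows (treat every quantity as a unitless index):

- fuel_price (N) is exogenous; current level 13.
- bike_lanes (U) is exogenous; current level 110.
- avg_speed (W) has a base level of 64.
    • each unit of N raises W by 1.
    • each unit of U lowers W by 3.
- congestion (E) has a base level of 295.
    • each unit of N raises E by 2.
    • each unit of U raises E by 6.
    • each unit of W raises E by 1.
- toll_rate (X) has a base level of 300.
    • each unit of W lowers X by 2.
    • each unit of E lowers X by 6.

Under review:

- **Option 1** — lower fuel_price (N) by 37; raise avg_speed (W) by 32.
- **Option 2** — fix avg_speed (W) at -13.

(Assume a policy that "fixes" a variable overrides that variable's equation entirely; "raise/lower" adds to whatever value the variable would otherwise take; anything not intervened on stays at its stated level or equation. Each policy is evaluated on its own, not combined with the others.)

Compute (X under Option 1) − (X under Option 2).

2404

Option 1 (N − 37, W + 32):
  N = 13 − 37 = -24
  U = 110
  W = 64 + (-24) − 3·110 (+32 from intervention) = -258
  E = 295 + 2·(-24) + 6·110 + (-258) = 649
  X = 300 − 2·(-258) − 6·649 = -3078
Option 2 (W := -13):
  N = 13
  U = 110
  W = -13
  E = 295 + 2·13 + 6·110 + (-13) = 968
  X = 300 − 2·(-13) − 6·968 = -5482
X: -3078 − (-5482) = 2404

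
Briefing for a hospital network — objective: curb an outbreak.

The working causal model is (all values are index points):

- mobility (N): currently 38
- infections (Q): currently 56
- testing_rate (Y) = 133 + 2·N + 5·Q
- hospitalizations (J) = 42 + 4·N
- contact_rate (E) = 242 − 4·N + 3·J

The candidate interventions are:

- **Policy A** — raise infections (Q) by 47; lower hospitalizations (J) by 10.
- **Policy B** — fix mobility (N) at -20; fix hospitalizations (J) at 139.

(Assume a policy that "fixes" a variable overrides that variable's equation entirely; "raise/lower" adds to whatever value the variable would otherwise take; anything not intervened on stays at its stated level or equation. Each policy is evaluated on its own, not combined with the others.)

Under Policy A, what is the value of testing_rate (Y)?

Policy A (Q + 47, J − 10):
  N = 38
  Q = 56 + 47 = 103
  Y = 133 + 2·38 + 5·103 = 724

724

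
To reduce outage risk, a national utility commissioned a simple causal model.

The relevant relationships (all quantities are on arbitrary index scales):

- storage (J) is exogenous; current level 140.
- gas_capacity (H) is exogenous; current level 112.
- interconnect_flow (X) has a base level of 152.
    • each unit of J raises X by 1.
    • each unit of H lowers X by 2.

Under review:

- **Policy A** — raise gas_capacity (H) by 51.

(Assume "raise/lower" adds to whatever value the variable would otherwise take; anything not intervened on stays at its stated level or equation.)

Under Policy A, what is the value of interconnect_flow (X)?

-34

Policy A (H + 51):
  J = 140
  H = 112 + 51 = 163
  X = 152 + 140 − 2·163 = -34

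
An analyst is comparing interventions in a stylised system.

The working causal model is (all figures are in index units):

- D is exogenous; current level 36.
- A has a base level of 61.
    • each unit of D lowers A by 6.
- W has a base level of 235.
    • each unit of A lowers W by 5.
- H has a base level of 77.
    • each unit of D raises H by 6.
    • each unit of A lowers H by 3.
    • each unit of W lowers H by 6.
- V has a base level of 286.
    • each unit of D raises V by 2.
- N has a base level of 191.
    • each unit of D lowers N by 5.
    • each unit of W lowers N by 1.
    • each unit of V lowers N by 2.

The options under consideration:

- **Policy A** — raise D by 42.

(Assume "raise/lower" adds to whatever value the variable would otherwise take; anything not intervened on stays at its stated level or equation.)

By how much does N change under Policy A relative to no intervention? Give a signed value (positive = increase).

-1638

Baseline:
  D = 36
  A = 61 − 6·36 = -155
  W = 235 − 5·(-155) = 1010
  V = 286 + 2·36 = 358
  N = 191 − 5·36 − 1010 − 2·358 = -1715
Policy A (D + 42):
  D = 36 + 42 = 78
  A = 61 − 6·78 = -407
  W = 235 − 5·(-407) = 2270
  V = 286 + 2·78 = 442
  N = 191 − 5·78 − 2270 − 2·442 = -3353
Change in N: -3353 − (-1715) = -1638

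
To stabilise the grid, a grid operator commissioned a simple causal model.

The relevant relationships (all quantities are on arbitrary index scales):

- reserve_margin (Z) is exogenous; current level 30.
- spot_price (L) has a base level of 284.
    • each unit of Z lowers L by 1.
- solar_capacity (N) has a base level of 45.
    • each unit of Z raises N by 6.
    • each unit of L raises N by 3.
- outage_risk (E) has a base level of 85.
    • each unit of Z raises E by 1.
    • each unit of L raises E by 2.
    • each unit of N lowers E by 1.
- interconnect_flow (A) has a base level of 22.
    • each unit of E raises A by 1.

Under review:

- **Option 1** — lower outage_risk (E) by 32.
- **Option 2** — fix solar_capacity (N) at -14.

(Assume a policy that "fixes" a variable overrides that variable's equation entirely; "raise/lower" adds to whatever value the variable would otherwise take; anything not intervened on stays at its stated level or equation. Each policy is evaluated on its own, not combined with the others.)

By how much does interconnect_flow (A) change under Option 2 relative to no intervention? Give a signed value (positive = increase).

1001

Baseline:
  Z = 30
  L = 284 − 30 = 254
  N = 45 + 6·30 + 3·254 = 987
  E = 85 + 30 + 2·254 − 987 = -364
  A = 22 + (-364) = -342
Option 2 (N := -14):
  Z = 30
  L = 284 − 30 = 254
  N = -14
  E = 85 + 30 + 2·254 − (-14) = 637
  A = 22 + 637 = 659
Change in A: 659 − (-342) = 1001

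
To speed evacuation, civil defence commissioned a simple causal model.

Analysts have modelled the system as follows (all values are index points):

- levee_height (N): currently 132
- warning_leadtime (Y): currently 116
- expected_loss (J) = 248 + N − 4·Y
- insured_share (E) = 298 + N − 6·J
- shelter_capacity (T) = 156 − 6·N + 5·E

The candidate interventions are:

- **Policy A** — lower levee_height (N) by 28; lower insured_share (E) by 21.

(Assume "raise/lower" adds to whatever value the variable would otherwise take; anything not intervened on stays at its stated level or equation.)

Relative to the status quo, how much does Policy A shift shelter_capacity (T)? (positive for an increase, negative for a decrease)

763

Baseline:
  N = 132
  Y = 116
  J = 248 + 132 − 4·116 = -84
  E = 298 + 132 − 6·(-84) = 934
  T = 156 − 6·132 + 5·934 = 4034
Policy A (N − 28, E − 21):
  N = 132 − 28 = 104
  Y = 116
  J = 248 + 104 − 4·116 = -112
  E = 298 + 104 − 6·(-112) (−21 from intervention) = 1053
  T = 156 − 6·104 + 5·1053 = 4797
Change in T: 4797 − 4034 = 763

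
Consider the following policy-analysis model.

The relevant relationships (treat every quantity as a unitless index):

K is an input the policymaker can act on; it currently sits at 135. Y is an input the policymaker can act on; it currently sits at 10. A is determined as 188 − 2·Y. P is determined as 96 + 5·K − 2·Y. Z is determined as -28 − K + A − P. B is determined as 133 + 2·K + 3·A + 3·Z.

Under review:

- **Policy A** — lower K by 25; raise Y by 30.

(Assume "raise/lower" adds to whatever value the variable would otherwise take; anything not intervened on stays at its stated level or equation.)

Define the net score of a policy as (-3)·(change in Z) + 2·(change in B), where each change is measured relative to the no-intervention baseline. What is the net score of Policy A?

-10

Baseline:
  K = 135
  Y = 10
  A = 188 − 2·10 = 168
  P = 96 + 5·135 − 2·10 = 751
  Z = -28 − 135 + 168 − 751 = -746
  B = 133 + 2·135 + 3·168 + 3·(-746) = -1331
Policy A (K − 25, Y + 30):
  K = 135 − 25 = 110
  Y = 10 + 30 = 40
  A = 188 − 2·40 = 108
  P = 96 + 5·110 − 2·40 = 566
  Z = -28 − 110 + 108 − 566 = -596
  B = 133 + 2·110 + 3·108 + 3·(-596) = -1111
ΔZ = -596 − (-746) = 150; ΔB = -1111 − (-1331) = 220
Score = (-3)·150 + 2·220 = -10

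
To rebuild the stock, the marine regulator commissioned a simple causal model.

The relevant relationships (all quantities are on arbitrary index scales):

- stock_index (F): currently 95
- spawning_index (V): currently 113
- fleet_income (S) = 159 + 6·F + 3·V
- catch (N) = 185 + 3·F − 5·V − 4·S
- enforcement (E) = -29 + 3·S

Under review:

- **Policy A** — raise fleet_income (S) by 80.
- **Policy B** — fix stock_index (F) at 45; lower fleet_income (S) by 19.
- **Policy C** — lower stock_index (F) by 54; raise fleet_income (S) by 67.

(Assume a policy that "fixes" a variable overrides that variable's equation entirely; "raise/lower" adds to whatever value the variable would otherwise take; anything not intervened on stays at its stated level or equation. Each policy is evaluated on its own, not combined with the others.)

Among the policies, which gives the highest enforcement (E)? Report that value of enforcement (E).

3415

Policy A (S + 80):
  F = 95
  V = 113
  S = 159 + 6·95 + 3·113 (+80 from intervention) = 1148
  E = -29 + 3·1148 = 3415
Policy B (F := 45, S − 19):
  F = 45
  V = 113
  S = 159 + 6·45 + 3·113 (−19 from intervention) = 749
  E = -29 + 3·749 = 2218
Policy C (F − 54, S + 67):
  F = 95 − 54 = 41
  V = 113
  S = 159 + 6·41 + 3·113 (+67 from intervention) = 811
  E = -29 + 3·811 = 2404
Comparing — Policy A: E=3415, Policy B: E=2218, Policy C: E=2404. Highest is 3415 (Policy A).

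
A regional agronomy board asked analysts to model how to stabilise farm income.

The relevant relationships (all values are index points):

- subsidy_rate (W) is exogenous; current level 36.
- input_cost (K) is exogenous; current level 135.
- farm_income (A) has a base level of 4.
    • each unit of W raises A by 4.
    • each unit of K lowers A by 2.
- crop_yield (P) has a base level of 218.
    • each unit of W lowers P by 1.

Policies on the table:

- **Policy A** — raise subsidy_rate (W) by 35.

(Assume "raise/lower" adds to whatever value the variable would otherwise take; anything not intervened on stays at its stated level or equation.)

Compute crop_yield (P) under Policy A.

Policy A (W + 35):
  W = 36 + 35 = 71
  P = 218 − 71 = 147

147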